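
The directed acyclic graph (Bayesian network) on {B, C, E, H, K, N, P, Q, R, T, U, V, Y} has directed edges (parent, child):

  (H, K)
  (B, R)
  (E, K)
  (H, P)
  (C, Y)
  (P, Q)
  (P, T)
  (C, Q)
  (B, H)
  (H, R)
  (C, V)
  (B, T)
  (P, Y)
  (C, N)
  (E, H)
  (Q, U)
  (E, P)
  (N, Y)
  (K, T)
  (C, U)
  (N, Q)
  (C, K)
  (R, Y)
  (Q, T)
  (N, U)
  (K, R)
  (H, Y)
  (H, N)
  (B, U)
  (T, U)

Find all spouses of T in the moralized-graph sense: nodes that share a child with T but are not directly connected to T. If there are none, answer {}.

Children of T: U.
  U also has parents B, C, N, Q.
Excluding nodes already adjacent to T (B, K, P, Q, U), the co-parent-only contribution is {C, N}.

{C, N}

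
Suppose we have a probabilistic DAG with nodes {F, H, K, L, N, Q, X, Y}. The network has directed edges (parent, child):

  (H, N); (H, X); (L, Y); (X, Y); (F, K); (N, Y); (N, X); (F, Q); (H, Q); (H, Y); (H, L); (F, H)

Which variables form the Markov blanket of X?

{H, L, N, Y}

Ch(X) = {Y}.
X has parents H, N.
Other parents of X's children:
  parents(Y) \ {X} = {H, L, N}.
Union: {H, N} ∪ {Y} ∪ {H, L, N} = {H, L, N, Y}.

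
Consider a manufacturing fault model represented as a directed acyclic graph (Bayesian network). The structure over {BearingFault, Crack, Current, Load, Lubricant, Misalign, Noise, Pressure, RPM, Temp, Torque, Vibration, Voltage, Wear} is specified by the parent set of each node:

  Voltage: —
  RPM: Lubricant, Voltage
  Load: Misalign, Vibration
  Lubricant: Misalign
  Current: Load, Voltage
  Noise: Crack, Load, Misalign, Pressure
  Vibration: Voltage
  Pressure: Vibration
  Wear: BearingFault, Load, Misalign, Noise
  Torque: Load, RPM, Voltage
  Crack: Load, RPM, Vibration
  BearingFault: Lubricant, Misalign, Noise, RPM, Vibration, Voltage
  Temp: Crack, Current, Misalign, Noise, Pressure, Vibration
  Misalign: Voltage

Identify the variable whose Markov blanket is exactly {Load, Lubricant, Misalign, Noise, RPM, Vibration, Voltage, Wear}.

The target node must have every member of {Load, Lubricant, Misalign, Noise, RPM, Vibration, Voltage, Wear} as a parent, child, or co-parent, and no others.
Parents of BearingFault: Lubricant, Misalign, Noise, RPM, Vibration, Voltage; children: Wear; co-parents: Load, Misalign, Noise.
These exactly cover the given set, so the node is BearingFault.

BearingFault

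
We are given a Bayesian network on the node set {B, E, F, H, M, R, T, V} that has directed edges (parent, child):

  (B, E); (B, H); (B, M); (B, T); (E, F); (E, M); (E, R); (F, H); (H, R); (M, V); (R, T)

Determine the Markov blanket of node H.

Parents of H: B, F.
Ch(H) = {R}.
Other parents of H's children:
  R: E
Taking the union gives {B, E, F, R}.

{B, E, F, R}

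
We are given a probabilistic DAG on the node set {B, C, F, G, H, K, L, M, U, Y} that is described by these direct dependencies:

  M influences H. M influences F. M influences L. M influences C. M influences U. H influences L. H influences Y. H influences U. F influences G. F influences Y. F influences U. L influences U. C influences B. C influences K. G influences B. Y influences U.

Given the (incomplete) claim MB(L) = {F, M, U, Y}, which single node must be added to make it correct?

H

The Markov blanket of a node is its parents, its children, and the other parents of its children.
Parents of L: H, M.
Children of L: U.
Parents of each child, excluding L:
  U: F, H, M, Y
MB(L) = {F, H, M, U, Y}.
Comparing with the claimed set, H is missing.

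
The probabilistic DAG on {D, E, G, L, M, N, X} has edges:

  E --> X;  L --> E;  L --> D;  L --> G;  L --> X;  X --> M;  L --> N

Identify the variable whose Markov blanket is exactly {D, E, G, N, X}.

L

The target node must have every member of {D, E, G, N, X} as a parent, child, or co-parent, and no others.
Parents of L: none; children: D, E, G, N, X; co-parents: E.
These exactly cover the given set, so the node is L.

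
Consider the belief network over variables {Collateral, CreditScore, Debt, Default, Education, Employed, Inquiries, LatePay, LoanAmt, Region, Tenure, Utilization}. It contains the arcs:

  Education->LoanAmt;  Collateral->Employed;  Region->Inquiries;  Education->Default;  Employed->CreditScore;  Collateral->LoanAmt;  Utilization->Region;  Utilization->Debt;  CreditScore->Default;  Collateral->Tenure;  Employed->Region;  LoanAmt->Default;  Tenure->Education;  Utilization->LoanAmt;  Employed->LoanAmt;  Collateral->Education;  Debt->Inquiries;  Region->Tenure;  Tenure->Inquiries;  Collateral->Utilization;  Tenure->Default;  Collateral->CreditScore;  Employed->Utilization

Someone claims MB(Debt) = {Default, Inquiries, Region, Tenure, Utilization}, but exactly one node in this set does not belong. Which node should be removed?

Debt's parents: Utilization.
Ch(Debt) = {Inquiries}.
Parents of each child, excluding Debt:
  parents(Inquiries) \ {Debt} = {Region, Tenure}.
MB(Debt) = {Inquiries, Region, Tenure, Utilization}.
Default is neither a parent, child, nor co-parent of Debt, so it does not belong.

Default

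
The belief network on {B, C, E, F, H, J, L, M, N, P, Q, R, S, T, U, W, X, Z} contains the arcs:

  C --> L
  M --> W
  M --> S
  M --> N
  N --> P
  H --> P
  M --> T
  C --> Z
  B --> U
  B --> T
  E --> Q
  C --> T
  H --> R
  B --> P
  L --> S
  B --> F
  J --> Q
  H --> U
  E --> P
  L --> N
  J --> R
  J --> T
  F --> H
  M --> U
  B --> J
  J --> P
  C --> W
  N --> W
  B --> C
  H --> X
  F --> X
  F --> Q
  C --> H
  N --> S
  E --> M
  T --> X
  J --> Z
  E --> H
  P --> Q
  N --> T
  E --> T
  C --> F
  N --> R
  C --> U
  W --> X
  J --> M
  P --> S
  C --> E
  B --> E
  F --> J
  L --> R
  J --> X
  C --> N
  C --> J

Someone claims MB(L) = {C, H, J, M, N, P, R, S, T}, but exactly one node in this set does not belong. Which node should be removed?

A node's Markov blanket = Pa ∪ Ch ∪ (parents of Ch other than the node itself).
L's parents: C.
Children of L: N, R, S.
Other parents of L's children:
  N: C, M
  R: H, J, N
  S: M, N, P
MB(L) = {C, H, J, M, N, P, R, S}.
T is neither a parent, child, nor co-parent of L, so it does not belong.

T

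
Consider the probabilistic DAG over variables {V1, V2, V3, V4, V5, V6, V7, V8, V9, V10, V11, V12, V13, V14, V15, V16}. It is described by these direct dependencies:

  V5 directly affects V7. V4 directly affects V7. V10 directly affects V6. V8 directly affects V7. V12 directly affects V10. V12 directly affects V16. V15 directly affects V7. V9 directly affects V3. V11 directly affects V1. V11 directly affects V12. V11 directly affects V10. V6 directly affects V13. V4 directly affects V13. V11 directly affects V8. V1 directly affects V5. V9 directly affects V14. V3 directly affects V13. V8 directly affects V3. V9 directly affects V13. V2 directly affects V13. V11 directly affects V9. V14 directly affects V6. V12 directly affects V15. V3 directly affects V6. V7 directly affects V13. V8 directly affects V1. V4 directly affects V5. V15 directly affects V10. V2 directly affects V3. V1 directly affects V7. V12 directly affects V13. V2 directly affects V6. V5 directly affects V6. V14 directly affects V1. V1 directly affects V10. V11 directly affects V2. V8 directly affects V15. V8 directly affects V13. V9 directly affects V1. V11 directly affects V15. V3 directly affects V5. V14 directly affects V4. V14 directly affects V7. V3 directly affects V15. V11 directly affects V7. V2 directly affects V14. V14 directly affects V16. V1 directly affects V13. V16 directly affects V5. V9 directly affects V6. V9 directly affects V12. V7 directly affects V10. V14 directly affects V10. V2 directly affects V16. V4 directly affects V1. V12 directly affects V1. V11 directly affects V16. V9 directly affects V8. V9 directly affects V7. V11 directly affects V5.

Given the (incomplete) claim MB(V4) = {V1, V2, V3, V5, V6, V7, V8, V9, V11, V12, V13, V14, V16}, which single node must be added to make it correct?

V15

V4 has children V1, V5, V7, V13.
Pa(V4) = {V14}.
Co-parents of V4 (other parents of its children):
  parents(V1) \ {V4} = {V8, V9, V11, V12, V14}.
  V5 also has parents V1, V3, V11, V16.
  V7 also has parents V1, V5, V8, V9, V11, V14, V15.
  V13's other parents are V1, V2, V3, V6, V7, V8, V9, V12.
MB(V4) = {V1, V2, V3, V5, V6, V7, V8, V9, V11, V12, V13, V14, V15, V16}.
Comparing with the claimed set, V15 is missing.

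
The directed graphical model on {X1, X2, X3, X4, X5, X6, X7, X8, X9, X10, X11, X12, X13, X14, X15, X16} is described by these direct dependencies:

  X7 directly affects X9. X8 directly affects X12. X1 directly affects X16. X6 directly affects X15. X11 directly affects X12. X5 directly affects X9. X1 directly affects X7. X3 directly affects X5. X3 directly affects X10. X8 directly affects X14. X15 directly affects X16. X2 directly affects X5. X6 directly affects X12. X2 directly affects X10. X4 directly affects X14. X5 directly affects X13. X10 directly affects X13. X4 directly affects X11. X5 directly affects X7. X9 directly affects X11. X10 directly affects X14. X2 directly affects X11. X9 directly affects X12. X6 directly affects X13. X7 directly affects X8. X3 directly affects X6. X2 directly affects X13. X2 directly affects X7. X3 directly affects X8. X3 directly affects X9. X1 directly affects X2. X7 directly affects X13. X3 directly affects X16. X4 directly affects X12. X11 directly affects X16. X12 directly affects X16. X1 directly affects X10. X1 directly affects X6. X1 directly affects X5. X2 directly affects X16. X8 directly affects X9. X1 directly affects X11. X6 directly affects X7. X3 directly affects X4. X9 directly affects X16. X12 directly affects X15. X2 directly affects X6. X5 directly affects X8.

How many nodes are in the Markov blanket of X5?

Recall MB(v) = parents ∪ children ∪ spouses, where spouses are the other parents of v's children.
Ch(X5) = {X7, X8, X9, X13}.
X5's parents: X1, X2, X3.
Co-parents of X5 (other parents of its children):
  X7: X1, X2, X6
  X8: X3, X7
  X9: X3, X7, X8
  X13: X2, X6, X7, X10
MB(X5) = {X1, X2, X3, X6, X7, X8, X9, X10, X13}, which has 9 nodes.

9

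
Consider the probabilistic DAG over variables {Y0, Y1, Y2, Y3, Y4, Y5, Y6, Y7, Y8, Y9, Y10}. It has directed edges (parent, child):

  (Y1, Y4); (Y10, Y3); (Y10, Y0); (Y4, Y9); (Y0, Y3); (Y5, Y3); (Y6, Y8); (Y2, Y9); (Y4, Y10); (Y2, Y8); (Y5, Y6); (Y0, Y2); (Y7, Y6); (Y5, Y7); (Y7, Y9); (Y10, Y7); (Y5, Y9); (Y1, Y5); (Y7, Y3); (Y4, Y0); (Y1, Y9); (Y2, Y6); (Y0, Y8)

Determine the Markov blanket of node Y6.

Children of Y6: Y8.
Pa(Y6) = {Y2, Y5, Y7}.
Co-parents of Y6 (other parents of its children):
  Y8: Y0, Y2
MB(Y6) = {Y0, Y2, Y5, Y7, Y8}.

{Y0, Y2, Y5, Y7, Y8}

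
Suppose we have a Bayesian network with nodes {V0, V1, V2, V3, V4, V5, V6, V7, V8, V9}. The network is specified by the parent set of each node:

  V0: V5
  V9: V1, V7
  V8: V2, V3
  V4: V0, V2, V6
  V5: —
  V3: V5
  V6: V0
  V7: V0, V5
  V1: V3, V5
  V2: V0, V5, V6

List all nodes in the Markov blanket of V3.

{V1, V2, V5, V8}

A node's Markov blanket = Pa ∪ Ch ∪ (parents of Ch other than the node itself).
V3 has children V1, V8.
Parents of V3: V5.
Co-parents of V3 (other parents of its children):
  V1's other parent is V5.
  parents(V8) \ {V3} = {V2}.
Taking the union gives {V1, V2, V5, V8}.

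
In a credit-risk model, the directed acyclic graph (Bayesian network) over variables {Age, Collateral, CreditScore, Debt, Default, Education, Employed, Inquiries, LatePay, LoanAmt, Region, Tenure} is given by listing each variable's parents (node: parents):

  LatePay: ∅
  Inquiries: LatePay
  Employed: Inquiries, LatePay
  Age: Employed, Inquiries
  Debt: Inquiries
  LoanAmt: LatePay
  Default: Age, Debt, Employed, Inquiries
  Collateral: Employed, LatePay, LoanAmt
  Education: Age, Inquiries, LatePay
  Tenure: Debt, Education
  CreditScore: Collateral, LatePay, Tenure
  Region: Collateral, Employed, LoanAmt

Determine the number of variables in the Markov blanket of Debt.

6

Recall MB(v) = parents ∪ children ∪ spouses, where spouses are the other parents of v's children.
Parents of Debt: Inquiries.
Ch(Debt) = {Default, Tenure}.
For each child, the remaining parents (spouses of Debt):
  Default: Age, Employed, Inquiries
  Tenure: Education
MB(Debt) = {Age, Default, Education, Employed, Inquiries, Tenure}, which has 6 nodes.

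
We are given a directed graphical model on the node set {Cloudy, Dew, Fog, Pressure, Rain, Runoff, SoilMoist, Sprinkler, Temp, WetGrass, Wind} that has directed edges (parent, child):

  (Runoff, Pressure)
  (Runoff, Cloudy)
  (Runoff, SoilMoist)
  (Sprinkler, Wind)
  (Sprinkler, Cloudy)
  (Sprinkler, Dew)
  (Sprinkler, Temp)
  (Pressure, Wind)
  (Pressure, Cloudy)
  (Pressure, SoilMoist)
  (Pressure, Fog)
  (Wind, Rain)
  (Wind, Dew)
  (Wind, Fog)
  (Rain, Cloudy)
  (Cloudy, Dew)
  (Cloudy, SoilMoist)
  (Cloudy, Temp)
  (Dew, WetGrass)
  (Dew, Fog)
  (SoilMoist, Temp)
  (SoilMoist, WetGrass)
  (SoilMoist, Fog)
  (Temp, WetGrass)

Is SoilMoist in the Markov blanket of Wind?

Yes

SoilMoist is a co-parent of Wind: both are parents of Fog.
So SoilMoist ∈ MB(Wind).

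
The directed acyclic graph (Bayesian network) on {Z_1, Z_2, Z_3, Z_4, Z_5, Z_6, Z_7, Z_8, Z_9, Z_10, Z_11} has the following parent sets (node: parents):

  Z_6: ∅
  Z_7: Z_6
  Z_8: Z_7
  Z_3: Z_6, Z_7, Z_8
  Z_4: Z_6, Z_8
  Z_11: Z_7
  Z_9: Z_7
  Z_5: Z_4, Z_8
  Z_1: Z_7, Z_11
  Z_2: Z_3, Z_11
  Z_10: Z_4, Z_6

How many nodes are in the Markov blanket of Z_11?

4

Recall MB(v) = parents ∪ children ∪ spouses, where spouses are the other parents of v's children.
Z_11 has parent Z_7.
Z_11's children: Z_1, Z_2.
For each child, the remaining parents (spouses of Z_11):
  Z_1's other parent is Z_7.
  Z_2's other parent is Z_3.
MB(Z_11) = {Z_1, Z_2, Z_3, Z_7}, which has 4 nodes.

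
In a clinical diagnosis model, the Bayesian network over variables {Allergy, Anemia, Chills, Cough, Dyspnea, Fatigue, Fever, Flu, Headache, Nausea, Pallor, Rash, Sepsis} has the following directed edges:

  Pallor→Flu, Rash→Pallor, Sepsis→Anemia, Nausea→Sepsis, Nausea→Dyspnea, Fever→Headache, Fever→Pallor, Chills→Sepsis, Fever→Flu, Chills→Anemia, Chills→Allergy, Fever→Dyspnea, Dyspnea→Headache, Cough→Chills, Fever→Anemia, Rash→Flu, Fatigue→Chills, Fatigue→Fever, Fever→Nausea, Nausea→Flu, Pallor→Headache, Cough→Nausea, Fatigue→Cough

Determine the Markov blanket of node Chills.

Chills has parents Cough, Fatigue.
Ch(Chills) = {Allergy, Anemia, Sepsis}.
For each child, the remaining parents (spouses of Chills):
  Allergy: —
  Sepsis: Nausea
  Anemia: Fever, Sepsis
MB(Chills) = {Allergy, Anemia, Cough, Fatigue, Fever, Nausea, Sepsis}.

{Allergy, Anemia, Cough, Fatigue, Fever, Nausea, Sepsis}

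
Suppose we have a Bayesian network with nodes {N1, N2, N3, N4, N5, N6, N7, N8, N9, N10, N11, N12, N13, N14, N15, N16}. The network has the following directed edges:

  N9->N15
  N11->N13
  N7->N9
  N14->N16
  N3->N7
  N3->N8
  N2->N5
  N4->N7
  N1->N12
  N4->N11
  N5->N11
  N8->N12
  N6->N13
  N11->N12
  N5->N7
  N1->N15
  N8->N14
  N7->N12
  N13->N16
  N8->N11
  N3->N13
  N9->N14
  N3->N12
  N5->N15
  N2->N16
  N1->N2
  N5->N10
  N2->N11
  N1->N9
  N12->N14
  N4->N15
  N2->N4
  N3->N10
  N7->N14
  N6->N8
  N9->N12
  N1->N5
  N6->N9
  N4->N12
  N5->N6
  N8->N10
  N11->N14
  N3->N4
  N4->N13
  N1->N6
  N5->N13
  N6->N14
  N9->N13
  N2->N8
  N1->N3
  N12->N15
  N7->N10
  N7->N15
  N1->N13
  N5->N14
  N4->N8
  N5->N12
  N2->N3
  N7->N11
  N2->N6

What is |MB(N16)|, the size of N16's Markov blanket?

N16 has parents N2, N13, N14.
N16's children: none.
With no children, N16 has no spouses; the co-parent set is empty.
MB(N16) = {N2, N13, N14}, which has 3 nodes.

3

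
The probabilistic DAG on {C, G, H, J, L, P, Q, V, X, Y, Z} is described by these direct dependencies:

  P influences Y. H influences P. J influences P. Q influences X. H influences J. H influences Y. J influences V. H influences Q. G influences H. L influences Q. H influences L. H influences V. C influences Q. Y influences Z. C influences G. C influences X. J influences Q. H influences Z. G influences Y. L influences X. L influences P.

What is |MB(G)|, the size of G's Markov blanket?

A node's Markov blanket = Pa ∪ Ch ∪ (parents of Ch other than the node itself).
G's parents: C.
G's children: H, Y.
Other parents of G's children:
  H has no other parent.
  parents(Y) \ {G} = {H, P}.
MB(G) = {C, H, P, Y}, which has 4 nodes.

4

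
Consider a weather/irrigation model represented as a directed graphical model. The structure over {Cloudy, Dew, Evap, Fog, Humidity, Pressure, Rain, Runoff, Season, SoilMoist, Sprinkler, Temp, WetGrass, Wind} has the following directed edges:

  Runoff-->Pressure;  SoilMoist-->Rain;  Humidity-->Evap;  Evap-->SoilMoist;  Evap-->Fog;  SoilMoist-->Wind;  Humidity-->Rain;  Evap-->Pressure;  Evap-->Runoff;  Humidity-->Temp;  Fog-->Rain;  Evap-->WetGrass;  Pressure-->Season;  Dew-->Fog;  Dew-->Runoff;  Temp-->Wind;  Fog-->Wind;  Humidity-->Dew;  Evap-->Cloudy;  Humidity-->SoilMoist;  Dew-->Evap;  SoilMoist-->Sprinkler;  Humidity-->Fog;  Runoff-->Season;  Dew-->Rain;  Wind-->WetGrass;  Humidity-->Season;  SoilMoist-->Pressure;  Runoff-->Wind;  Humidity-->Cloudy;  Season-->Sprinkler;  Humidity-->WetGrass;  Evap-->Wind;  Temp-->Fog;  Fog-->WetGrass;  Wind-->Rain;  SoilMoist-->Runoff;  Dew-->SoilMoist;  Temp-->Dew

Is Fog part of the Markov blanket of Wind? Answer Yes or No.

Yes

Fog is a parent of Wind.
So Fog ∈ MB(Wind).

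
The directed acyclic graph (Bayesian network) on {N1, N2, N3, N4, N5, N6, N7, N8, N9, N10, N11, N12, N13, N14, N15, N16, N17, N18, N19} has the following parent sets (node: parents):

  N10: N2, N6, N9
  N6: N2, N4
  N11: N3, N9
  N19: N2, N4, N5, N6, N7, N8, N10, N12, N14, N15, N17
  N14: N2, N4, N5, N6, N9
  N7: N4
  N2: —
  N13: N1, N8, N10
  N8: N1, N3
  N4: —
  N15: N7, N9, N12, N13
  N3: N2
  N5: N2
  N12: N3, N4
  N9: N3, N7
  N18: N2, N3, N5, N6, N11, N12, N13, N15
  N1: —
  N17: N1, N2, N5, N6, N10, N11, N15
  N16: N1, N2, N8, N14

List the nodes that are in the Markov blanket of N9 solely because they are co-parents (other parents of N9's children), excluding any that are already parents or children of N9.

{N2, N4, N5, N6, N12, N13}

Children of N9: N10, N11, N14, N15.
  N10's other parents are N2, N6.
  N11 also has parent N3.
  N14 also has parents N2, N4, N5, N6.
  parents(N15) \ {N9} = {N7, N12, N13}.
Excluding nodes already adjacent to N9 (N3, N7, N10, N11, N14, N15), the co-parent-only contribution is {N2, N4, N5, N6, N12, N13}.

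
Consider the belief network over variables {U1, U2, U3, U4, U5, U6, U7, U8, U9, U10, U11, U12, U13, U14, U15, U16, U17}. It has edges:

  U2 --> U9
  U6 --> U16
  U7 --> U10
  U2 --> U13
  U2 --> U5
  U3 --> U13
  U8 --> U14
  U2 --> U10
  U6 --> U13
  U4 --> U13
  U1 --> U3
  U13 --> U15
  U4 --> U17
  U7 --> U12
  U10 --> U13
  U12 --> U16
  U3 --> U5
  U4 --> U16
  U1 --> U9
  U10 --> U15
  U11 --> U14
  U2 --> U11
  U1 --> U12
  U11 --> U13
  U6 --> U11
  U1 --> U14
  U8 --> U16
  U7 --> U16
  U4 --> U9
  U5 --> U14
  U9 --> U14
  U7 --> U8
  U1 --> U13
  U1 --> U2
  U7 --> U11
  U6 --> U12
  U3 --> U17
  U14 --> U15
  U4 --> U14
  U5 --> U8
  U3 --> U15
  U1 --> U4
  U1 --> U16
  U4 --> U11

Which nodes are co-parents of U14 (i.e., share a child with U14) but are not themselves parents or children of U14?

{U3, U10, U13}

Children of U14: U15.
  U15 also has parents U3, U10, U13.
Excluding nodes already adjacent to U14 (U1, U4, U5, U8, U9, U11, U15), the co-parent-only contribution is {U3, U10, U13}.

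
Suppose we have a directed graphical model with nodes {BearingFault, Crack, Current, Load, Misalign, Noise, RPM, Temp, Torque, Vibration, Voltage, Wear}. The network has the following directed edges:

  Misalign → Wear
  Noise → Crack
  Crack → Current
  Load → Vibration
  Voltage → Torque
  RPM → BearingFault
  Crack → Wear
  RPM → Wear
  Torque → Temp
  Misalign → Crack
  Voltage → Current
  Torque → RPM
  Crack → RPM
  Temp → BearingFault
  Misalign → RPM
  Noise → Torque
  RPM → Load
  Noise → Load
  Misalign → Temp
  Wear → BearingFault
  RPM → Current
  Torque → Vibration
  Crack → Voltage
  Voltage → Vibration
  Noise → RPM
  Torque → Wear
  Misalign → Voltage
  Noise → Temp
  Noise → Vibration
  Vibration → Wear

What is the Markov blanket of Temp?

{BearingFault, Misalign, Noise, RPM, Torque, Wear}

Parents of Temp: Misalign, Noise, Torque.
Ch(Temp) = {BearingFault}.
For each child, the remaining parents (spouses of Temp):
  BearingFault's other parents are RPM, Wear.
Union: {Misalign, Noise, Torque} ∪ {BearingFault} ∪ {RPM, Wear} = {BearingFault, Misalign, Noise, RPM, Torque, Wear}.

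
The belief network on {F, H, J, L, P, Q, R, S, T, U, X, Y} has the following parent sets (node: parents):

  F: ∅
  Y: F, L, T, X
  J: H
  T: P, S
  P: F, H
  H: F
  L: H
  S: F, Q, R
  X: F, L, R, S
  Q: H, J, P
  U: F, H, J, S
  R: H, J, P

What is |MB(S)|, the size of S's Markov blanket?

Recall MB(v) = parents ∪ children ∪ spouses, where spouses are the other parents of v's children.
S has children T, U, X.
Parents of S: F, Q, R.
For each child, the remaining parents (spouses of S):
  T: P
  U: F, H, J
  X: F, L, R
MB(S) = {F, H, J, L, P, Q, R, T, U, X}, which has 10 nodes.

10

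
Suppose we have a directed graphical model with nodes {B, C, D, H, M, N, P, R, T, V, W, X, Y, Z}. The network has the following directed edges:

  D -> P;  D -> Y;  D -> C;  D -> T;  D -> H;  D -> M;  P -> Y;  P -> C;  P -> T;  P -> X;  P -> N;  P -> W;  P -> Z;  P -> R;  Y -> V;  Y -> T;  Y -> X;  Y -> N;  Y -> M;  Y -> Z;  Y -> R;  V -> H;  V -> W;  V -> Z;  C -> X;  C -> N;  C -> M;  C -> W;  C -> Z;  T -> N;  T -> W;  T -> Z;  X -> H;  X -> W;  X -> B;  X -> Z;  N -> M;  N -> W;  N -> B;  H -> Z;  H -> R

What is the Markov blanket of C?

Ch(C) = {M, N, W, X, Z}.
C's parents: D, P.
Co-parents of C (other parents of its children):
  parents(X) \ {C} = {P, Y}.
  N's other parents are P, T, Y.
  M's other parents are D, N, Y.
  W's other parents are N, P, T, V, X.
  Z also has parents H, P, T, V, X, Y.
MB(C) = {D, H, M, N, P, T, V, W, X, Y, Z}.

{D, H, M, N, P, T, V, W, X, Y, Z}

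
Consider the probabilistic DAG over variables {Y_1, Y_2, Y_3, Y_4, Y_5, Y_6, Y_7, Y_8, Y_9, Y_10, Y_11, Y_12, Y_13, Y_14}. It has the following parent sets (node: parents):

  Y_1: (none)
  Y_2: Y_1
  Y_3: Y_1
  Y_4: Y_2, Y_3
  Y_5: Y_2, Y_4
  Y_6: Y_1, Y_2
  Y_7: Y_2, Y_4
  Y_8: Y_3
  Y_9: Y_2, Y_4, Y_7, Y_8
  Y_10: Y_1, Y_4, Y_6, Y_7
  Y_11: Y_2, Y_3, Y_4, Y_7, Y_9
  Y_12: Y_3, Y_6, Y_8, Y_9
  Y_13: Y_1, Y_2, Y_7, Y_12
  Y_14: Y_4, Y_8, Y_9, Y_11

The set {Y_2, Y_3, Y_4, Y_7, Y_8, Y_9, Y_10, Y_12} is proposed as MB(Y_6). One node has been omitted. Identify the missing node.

Y_1

Parents of Y_6: Y_1, Y_2.
Y_6 has children Y_10, Y_12.
For each child, the remaining parents (spouses of Y_6):
  Y_10 also has parents Y_1, Y_4, Y_7.
  Y_12 also has parents Y_3, Y_8, Y_9.
MB(Y_6) = {Y_1, Y_2, Y_3, Y_4, Y_7, Y_8, Y_9, Y_10, Y_12}.
Comparing with the claimed set, Y_1 is missing.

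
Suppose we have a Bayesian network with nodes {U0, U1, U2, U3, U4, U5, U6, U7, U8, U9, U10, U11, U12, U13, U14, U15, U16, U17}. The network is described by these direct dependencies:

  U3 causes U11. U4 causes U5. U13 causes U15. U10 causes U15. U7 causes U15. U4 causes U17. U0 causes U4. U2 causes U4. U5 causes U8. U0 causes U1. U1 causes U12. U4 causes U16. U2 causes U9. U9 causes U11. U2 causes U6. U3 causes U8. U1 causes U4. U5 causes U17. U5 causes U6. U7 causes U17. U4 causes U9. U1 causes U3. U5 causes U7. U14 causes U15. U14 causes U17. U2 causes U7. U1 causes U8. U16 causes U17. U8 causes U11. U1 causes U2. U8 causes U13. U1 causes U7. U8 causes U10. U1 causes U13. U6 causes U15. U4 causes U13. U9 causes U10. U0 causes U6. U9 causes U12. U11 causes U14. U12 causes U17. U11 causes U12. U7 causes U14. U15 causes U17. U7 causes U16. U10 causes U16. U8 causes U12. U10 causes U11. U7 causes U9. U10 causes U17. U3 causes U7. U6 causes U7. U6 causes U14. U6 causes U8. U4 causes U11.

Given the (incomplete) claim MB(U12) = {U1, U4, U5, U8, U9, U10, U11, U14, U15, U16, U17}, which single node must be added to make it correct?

U7

Recall MB(v) = parents ∪ children ∪ spouses, where spouses are the other parents of v's children.
U12's parents: U1, U8, U9, U11.
U12's children: U17.
Co-parents of U12 (other parents of its children):
  U17: U4, U5, U7, U10, U14, U15, U16
MB(U12) = {U1, U4, U5, U7, U8, U9, U10, U11, U14, U15, U16, U17}.
Comparing with the claimed set, U7 is missing.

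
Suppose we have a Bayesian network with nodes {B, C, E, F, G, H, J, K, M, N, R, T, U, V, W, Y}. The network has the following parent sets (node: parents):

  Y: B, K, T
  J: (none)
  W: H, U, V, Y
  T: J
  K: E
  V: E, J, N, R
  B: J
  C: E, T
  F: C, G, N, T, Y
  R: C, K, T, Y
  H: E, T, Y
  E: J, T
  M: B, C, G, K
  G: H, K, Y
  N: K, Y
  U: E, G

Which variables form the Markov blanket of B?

{C, G, J, K, M, T, Y}

Recall MB(v) = parents ∪ children ∪ spouses, where spouses are the other parents of v's children.
Parents of B: J.
B has children M, Y.
Other parents of B's children:
  Y: K, T
  M: C, G, K
Union: {J} ∪ {M, Y} ∪ {C, G, K, T} = {C, G, J, K, M, T, Y}.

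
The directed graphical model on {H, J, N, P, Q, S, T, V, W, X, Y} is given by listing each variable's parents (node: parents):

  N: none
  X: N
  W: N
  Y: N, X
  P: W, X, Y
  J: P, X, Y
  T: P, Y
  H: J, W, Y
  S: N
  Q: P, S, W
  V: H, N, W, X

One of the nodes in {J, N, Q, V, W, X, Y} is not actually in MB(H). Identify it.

Q

A node's Markov blanket = Pa ∪ Ch ∪ (parents of Ch other than the node itself).
Parents of H: J, W, Y.
Ch(H) = {V}.
Other parents of H's children:
  V's other parents are N, W, X.
MB(H) = {J, N, V, W, X, Y}.
Q is neither a parent, child, nor co-parent of H, so it does not belong.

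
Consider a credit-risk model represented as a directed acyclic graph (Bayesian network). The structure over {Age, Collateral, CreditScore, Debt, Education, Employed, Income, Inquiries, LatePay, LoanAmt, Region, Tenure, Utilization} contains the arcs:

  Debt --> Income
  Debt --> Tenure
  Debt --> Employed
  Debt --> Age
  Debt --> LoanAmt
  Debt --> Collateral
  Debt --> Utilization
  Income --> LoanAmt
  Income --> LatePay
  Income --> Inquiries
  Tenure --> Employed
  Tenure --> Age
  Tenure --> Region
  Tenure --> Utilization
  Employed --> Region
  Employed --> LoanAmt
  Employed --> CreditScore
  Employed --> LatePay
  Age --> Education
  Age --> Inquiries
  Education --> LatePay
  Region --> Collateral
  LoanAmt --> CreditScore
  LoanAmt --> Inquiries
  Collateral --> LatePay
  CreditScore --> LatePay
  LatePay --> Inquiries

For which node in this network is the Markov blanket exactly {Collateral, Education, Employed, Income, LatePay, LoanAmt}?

The target node must have every member of {Collateral, Education, Employed, Income, LatePay, LoanAmt} as a parent, child, or co-parent, and no others.
Parents of CreditScore: Employed, LoanAmt; children: LatePay; co-parents: Collateral, Education, Employed, Income.
These exactly cover the given set, so the node is CreditScore.

CreditScore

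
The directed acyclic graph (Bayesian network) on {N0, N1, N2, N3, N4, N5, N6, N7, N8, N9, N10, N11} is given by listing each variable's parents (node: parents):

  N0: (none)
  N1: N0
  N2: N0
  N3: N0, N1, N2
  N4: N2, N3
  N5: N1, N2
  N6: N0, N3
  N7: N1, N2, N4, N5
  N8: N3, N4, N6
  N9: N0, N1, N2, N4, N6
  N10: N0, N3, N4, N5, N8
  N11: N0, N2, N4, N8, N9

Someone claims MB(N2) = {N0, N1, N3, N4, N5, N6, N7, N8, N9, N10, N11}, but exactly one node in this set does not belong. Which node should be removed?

N10

The Markov blanket of a node is its parents, its children, and the other parents of its children.
N2's parents: N0.
N2 has children N3, N4, N5, N7, N9, N11.
Co-parents of N2 (other parents of its children):
  N3: N0, N1
  N4: N3
  N5: N1
  N7: N1, N4, N5
  N9: N0, N1, N4, N6
  N11: N0, N4, N8, N9
MB(N2) = {N0, N1, N3, N4, N5, N6, N7, N8, N9, N11}.
N10 is neither a parent, child, nor co-parent of N2, so it does not belong.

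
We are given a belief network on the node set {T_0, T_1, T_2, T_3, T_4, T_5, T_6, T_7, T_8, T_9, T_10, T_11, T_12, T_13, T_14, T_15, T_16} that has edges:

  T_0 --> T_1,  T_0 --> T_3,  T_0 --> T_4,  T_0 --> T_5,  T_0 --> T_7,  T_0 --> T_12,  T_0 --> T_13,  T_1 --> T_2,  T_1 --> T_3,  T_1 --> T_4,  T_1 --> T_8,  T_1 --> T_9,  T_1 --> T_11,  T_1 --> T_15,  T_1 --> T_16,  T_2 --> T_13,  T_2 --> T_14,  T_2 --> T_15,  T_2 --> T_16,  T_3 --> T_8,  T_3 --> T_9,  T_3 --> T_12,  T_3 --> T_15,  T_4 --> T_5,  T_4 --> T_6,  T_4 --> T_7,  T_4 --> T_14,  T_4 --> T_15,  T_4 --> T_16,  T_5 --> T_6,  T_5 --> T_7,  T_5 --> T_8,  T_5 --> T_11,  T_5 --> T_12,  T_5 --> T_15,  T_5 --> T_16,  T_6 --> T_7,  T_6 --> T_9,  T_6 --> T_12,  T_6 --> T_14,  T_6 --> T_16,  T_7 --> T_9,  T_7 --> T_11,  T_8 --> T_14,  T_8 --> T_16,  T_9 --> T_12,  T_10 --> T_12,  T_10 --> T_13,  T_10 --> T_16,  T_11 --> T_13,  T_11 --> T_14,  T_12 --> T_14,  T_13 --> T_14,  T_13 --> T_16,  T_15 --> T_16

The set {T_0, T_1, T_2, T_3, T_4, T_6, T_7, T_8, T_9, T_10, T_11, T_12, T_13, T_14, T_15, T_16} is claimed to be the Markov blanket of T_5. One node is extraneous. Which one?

T_14

Parents of T_5: T_0, T_4.
T_5 has children T_6, T_7, T_8, T_11, T_12, T_15, T_16.
Parents of each child, excluding T_5:
  T_6's other parent is T_4.
  parents(T_7) \ {T_5} = {T_0, T_4, T_6}.
  parents(T_8) \ {T_5} = {T_1, T_3}.
  parents(T_11) \ {T_5} = {T_1, T_7}.
  T_12 also has parents T_0, T_3, T_6, T_9, T_10.
  T_15 also has parents T_1, T_2, T_3, T_4.
  T_16's other parents are T_1, T_2, T_4, T_6, T_8, T_10, T_13, T_15.
MB(T_5) = {T_0, T_1, T_2, T_3, T_4, T_6, T_7, T_8, T_9, T_10, T_11, T_12, T_13, T_15, T_16}.
T_14 is neither a parent, child, nor co-parent of T_5, so it does not belong.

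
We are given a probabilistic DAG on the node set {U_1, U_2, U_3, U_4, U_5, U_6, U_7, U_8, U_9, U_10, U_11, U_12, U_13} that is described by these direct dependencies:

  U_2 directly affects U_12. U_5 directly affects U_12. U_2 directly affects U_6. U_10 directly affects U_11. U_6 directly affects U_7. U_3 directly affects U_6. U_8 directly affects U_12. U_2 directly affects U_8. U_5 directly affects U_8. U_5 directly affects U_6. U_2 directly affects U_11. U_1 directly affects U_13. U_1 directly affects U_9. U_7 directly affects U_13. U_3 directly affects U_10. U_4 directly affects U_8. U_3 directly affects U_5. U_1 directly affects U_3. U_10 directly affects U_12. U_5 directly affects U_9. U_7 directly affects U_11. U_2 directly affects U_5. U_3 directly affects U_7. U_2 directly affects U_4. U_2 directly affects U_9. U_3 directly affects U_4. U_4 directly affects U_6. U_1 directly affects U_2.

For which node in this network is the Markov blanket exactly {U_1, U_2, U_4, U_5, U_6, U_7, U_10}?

The target node must have every member of {U_1, U_2, U_4, U_5, U_6, U_7, U_10} as a parent, child, or co-parent, and no others.
Parents of U_3: U_1; children: U_4, U_5, U_6, U_7, U_10; co-parents: U_2, U_4, U_5, U_6.
These exactly cover the given set, so the node is U_3.

U_3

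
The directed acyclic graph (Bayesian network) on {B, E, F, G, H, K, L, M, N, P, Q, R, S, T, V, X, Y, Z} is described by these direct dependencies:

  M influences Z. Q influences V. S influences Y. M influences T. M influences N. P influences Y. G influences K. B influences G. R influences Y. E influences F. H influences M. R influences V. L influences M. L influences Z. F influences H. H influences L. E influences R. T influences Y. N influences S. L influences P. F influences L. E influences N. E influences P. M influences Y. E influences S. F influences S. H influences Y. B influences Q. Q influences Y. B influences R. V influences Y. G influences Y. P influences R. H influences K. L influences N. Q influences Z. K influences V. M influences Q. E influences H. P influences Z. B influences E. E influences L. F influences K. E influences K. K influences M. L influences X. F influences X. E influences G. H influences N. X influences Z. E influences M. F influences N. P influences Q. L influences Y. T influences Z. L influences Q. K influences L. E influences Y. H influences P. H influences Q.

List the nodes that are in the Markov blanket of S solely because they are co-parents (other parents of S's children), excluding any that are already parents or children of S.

{G, H, L, M, P, Q, R, T, V}

Children of S: Y.
  parents(Y) \ {S} = {E, G, H, L, M, P, Q, R, T, V}.
Excluding nodes already adjacent to S (E, F, N, Y), the co-parent-only contribution is {G, H, L, M, P, Q, R, T, V}.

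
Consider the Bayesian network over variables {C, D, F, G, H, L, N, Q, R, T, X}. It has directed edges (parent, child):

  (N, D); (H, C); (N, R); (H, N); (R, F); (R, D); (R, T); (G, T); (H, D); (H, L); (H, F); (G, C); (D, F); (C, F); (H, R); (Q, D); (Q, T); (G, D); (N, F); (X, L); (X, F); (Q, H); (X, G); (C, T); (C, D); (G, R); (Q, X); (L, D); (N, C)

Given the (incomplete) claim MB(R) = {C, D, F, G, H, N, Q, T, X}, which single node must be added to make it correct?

L

By definition, MB(R) is built from R's parents, R's children, and the co-parents of R.
R has parents G, H, N.
R's children: D, F, T.
Co-parents of R (other parents of its children):
  D: C, G, H, L, N, Q
  T: C, G, Q
  F: C, D, H, N, X
MB(R) = {C, D, F, G, H, L, N, Q, T, X}.
Comparing with the claimed set, L is missing.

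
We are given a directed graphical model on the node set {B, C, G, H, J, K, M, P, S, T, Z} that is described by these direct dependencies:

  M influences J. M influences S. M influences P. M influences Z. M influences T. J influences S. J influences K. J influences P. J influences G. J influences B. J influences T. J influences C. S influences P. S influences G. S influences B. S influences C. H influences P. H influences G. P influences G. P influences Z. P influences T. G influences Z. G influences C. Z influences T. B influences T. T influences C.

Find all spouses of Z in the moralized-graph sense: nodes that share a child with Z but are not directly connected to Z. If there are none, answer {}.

{B, J}

Children of Z: T.
  T's other parents are B, J, M, P.
Excluding nodes already adjacent to Z (G, M, P, T), the co-parent-only contribution is {B, J}.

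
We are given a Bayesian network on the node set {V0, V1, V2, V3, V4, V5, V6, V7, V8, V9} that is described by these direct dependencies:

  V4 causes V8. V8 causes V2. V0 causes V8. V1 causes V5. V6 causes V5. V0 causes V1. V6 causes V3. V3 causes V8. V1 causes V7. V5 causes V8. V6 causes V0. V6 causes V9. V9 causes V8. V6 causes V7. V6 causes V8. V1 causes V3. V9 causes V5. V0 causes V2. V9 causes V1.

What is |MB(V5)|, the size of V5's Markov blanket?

7

V5 has parents V1, V6, V9.
Ch(V5) = {V8}.
Co-parents of V5 (other parents of its children):
  V8: V0, V3, V4, V6, V9
MB(V5) = {V0, V1, V3, V4, V6, V8, V9}, which has 7 nodes.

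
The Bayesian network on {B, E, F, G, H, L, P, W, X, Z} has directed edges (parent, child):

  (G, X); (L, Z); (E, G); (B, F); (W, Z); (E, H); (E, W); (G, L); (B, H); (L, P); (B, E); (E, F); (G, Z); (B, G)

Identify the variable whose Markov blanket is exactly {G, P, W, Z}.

The target node must have every member of {G, P, W, Z} as a parent, child, or co-parent, and no others.
Parents of L: G; children: P, Z; co-parents: G, W.
These exactly cover the given set, so the node is L.

L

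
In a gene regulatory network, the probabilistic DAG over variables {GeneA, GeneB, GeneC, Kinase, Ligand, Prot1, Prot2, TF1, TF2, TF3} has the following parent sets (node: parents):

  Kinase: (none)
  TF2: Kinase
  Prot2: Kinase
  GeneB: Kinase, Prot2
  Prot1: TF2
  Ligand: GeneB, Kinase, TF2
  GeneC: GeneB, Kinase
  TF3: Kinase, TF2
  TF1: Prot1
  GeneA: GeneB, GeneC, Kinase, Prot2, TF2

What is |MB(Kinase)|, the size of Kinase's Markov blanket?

7

Kinase has no parents.
Kinase's children: GeneA, GeneB, GeneC, Ligand, Prot2, TF2, TF3.
Other parents of Kinase's children:
  TF2 has no other parent.
  Prot2: no additional parents.
  GeneB also has parent Prot2.
  Ligand's other parents are GeneB, TF2.
  GeneC also has parent GeneB.
  parents(TF3) \ {Kinase} = {TF2}.
  GeneA's other parents are GeneB, GeneC, Prot2, TF2.
MB(Kinase) = {GeneA, GeneB, GeneC, Ligand, Prot2, TF2, TF3}, which has 7 nodes.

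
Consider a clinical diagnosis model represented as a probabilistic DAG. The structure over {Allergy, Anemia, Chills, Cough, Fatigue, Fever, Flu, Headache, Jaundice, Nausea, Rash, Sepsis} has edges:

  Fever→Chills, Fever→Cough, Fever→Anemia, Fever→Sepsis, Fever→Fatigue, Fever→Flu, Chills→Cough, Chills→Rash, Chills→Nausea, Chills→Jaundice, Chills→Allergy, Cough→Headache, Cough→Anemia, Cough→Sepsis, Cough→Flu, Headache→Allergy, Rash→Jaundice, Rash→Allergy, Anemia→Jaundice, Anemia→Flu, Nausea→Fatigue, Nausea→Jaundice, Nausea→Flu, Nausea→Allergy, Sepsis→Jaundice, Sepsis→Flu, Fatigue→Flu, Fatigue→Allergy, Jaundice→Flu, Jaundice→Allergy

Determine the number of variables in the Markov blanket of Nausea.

11

A node's Markov blanket = Pa ∪ Ch ∪ (parents of Ch other than the node itself).
Nausea has children Allergy, Fatigue, Flu, Jaundice.
Parents of Nausea: Chills.
Co-parents of Nausea (other parents of its children):
  Fatigue also has parent Fever.
  parents(Jaundice) \ {Nausea} = {Anemia, Chills, Rash, Sepsis}.
  Flu's other parents are Anemia, Cough, Fatigue, Fever, Jaundice, Sepsis.
  Allergy's other parents are Chills, Fatigue, Headache, Jaundice, Rash.
MB(Nausea) = {Allergy, Anemia, Chills, Cough, Fatigue, Fever, Flu, Headache, Jaundice, Rash, Sepsis}, which has 11 nodes.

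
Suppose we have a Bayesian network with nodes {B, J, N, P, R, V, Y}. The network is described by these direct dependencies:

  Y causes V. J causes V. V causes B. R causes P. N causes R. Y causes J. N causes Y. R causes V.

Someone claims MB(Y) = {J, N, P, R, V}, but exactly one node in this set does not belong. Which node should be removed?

By definition, MB(Y) is built from Y's parents, Y's children, and the co-parents of Y.
Pa(Y) = {N}.
Ch(Y) = {J, V}.
Parents of each child, excluding Y:
  J: no additional parents.
  V's other parents are J, R.
MB(Y) = {J, N, R, V}.
P is neither a parent, child, nor co-parent of Y, so it does not belong.

P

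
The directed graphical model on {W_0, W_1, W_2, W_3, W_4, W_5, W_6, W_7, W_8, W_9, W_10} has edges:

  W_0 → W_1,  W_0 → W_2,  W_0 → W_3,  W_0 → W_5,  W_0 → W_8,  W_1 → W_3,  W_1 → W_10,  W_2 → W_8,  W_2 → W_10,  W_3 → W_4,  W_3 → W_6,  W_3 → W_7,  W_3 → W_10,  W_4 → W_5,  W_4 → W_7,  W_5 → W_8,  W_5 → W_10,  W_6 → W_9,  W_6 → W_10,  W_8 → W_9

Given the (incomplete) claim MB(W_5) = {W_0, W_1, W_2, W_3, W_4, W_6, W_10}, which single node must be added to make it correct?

W_8

W_5's parents: W_0, W_4.
W_5 has children W_8, W_10.
For each child, the remaining parents (spouses of W_5):
  W_8 also has parents W_0, W_2.
  W_10 also has parents W_1, W_2, W_3, W_6.
MB(W_5) = {W_0, W_1, W_2, W_3, W_4, W_6, W_8, W_10}.
Comparing with the claimed set, W_8 is missing.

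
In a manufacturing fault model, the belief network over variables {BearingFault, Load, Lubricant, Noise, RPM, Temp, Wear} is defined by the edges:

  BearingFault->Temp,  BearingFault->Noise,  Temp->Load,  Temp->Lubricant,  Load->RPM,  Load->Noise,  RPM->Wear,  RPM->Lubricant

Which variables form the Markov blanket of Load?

Load has parent Temp.
Load has children Noise, RPM.
Co-parents of Load (other parents of its children):
  RPM: —
  Noise: BearingFault
Union: {Temp} ∪ {Noise, RPM} ∪ {BearingFault} = {BearingFault, Noise, RPM, Temp}.

{BearingFault, Noise, RPM, Temp}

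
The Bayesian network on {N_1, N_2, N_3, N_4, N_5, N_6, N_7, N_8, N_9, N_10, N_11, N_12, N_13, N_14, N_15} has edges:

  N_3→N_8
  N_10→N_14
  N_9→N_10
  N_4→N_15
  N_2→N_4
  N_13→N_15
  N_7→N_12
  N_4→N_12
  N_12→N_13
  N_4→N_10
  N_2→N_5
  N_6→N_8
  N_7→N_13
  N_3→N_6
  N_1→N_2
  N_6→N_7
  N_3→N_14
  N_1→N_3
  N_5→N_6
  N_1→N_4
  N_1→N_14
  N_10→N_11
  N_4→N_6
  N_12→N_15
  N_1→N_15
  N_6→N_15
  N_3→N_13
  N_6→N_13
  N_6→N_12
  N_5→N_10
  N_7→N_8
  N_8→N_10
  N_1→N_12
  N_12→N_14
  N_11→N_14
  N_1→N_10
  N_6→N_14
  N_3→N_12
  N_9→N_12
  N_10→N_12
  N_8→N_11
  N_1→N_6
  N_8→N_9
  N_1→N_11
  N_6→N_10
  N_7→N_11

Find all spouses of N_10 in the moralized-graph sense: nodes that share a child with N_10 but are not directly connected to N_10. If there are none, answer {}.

{N_3, N_7}

Children of N_10: N_11, N_12, N_14.
  N_11's other parents are N_1, N_7, N_8.
  N_12 also has parents N_1, N_3, N_4, N_6, N_7, N_9.
  N_14's other parents are N_1, N_3, N_6, N_11, N_12.
Excluding nodes already adjacent to N_10 (N_1, N_4, N_5, N_6, N_8, N_9, N_11, N_12, N_14), the co-parent-only contribution is {N_3, N_7}.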